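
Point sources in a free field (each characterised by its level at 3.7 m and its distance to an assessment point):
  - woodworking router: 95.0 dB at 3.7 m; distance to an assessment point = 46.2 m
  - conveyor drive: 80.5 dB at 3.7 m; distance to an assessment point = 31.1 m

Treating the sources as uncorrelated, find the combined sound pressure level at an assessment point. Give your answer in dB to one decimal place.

Apply inverse-square spreading to bring every level to the receiver, then sum 10^(L/10).
woodworking router: 95.0 − 20·log₁₀(46.2/3.7) = 95.0 − 21.93 = 73.07 dB.
conveyor drive: 80.5 − 20·log₁₀(31.1/3.7) = 80.5 − 18.49 = 62.01 dB.
Σ 10^(L/10) = 2.187e+07 → L_total = 10·log₁₀(2.187e+07) = 73.40 dB.

73.4 dB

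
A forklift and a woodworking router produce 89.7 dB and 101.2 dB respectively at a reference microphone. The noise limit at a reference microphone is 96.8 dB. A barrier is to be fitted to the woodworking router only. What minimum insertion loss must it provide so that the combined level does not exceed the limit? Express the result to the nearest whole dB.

5 dB

The untreated sources together contribute 10^(89.7/10) = 9.333e+08, i.e. 89.70 dB.
The limit corresponds to 10^(96.8/10) = 4.786e+09; subtracting the fixed part leaves 3.853e+09 for the woodworking router, i.e. 95.86 dB.
So the woodworking router must be reduced from 101.2 to 95.86 dB: IL = 5.34 dB.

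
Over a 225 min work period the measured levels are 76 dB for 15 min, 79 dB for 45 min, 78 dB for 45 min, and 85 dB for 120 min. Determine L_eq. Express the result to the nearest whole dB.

Weight each interval's intensity by its duration and average over T = 225 min:
Σ tᵢ·10^(Lᵢ/10) = 15·10^(76/10) + 45·10^(79/10) + 45·10^(78/10) + 120·10^(85/10) = 4.496e+10.
L_eq = 10·log₁₀(4.496e+10/225) = 83.01 dB.

83 dB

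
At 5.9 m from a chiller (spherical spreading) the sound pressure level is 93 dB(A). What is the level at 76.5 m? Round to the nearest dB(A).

Point-source attenuation: ΔL = 20·log₁₀(r₂/r₁) = 20·log₁₀(76.5/5.9) = 22.256 dB.
L₂ = 93 − 20·log₁₀(76.5/5.9) = 93 − 22.256 = 70.74 dB(A).

71 dB(A)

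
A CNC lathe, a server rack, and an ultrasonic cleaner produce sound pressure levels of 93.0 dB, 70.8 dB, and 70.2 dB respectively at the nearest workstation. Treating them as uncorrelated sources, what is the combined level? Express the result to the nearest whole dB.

93 dB

For uncorrelated sources the intensities add, so convert each level to linear form, sum, and take 10·log₁₀ of the total.
Σ 10^(L/10) = 10^(93.0/10) + 10^(70.8/10) + 10^(70.2/10) = 2.018e+09.
L_total = 10·log₁₀(2.018e+09) = 93.05 dB.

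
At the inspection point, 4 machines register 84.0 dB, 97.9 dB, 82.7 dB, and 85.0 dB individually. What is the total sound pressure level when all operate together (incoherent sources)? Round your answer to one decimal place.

For uncorrelated sources the intensities add, so convert each level to linear form, sum, and take 10·log₁₀ of the total.
Σ 10^(L/10) = 10^(84.0/10) + 10^(97.9/10) + 10^(82.7/10) + 10^(85.0/10) = 6.920e+09.
L_total = 10·log₁₀(6.920e+09) = 98.40 dB.

98.4 dB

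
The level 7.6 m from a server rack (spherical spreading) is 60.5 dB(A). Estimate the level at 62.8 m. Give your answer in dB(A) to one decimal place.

For a point source, L₂ = L₁ − 20·log₁₀(r₂/r₁).
L₂ = 60.5 − 20·log₁₀(62.8/7.6) = 60.5 − 18.343 = 42.16 dB(A).

42.2 dB(A)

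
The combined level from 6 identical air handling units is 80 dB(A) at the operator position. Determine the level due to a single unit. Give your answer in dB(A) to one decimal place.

Dividing the total intensity by 6 lowers the level by 10·log₁₀ 6 = 7.782 dB: L₁ = 80 − 7.782.

72.2 dB(A)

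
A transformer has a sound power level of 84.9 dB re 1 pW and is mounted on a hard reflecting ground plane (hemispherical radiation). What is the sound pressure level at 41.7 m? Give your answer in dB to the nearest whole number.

45 dB

The power spreads over a hemisphere of area 2π·r², so L_p = L_w − 10·log₁₀(2π·r²).
2π·r² = 1.093e+04 m², 10·log₁₀ of that is 40.385 dB.
L_p = 84.9 − 40.385 = 44.52 dB.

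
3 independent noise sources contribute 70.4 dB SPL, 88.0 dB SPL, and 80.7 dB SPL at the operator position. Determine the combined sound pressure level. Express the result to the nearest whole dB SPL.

For uncorrelated sources the intensities add, so convert each level to linear form, sum, and take 10·log₁₀ of the total.
Σ 10^(L/10) = 10^(70.4/10) + 10^(88.0/10) + 10^(80.7/10) = 7.594e+08.
L_total = 10·log₁₀(7.594e+08) = 88.80 dB SPL.

89 dB SPL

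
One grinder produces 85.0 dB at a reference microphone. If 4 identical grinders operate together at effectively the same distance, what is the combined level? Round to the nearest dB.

N identical incoherent sources raise the level by 10·log₁₀ N.
L_total = 85.0 + 10·log₁₀(4) = 85.0 + 6.021 = 91.02 dB.

91 dB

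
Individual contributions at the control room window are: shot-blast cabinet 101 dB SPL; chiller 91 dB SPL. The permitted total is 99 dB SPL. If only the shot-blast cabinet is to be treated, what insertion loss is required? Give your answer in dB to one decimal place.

Fixed contribution from the other source: Σ 10^(L/10) = 10^(91/10) = 1.259e+09 (91.00 dB SPL).
To meet 99 dB SPL overall, the treated shot-blast cabinet may contribute at most 10^(99/10) − 1.259e+09 = 6.684e+09, i.e. 98.25 dB SPL.
Required insertion loss = 101 − 98.25 = 2.75 dB.

2.7 dB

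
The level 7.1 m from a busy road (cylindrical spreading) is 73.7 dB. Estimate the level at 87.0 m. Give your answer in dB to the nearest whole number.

63 dB

Line-source attenuation: ΔL = 10·log₁₀(r₂/r₁) = 10·log₁₀(87.0/7.1) = 10.883 dB.
L₂ = 73.7 − 10·log₁₀(87.0/7.1) = 73.7 − 10.883 = 62.82 dB.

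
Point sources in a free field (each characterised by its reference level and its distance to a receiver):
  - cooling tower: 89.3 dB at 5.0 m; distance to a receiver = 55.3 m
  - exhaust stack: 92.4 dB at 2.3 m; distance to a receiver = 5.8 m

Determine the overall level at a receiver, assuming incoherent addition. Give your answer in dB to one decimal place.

84.5 dB

Propagate each source to the receiver with L = L_ref − 20·log₁₀(r/r_ref), then add intensities.
cooling tower: 89.3 − 20·log₁₀(55.3/5.0) = 89.3 − 20.88 = 68.42 dB.
exhaust stack: 92.4 − 20·log₁₀(5.8/2.3) = 92.4 − 8.03 = 84.37 dB.
Σ 10^(L/10) = 2.802e+08 → L_total = 10·log₁₀(2.802e+08) = 84.48 dB.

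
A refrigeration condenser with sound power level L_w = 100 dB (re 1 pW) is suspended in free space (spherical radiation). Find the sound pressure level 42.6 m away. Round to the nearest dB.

56 dB

L_p = L_w − 10·log₁₀(4π·r²) with r = 42.6 m.
4π·r² = 2.28e+04 m², 10·log₁₀ of that is 43.580 dB.
L_p = 100 − 43.580 = 56.42 dB.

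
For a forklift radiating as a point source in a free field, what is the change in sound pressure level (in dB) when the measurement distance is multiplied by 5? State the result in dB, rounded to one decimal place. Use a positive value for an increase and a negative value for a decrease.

-14.0 dB

A point source loses 6 dB per doubling of distance; generally ΔL = −20·log₁₀(r₂/r₁).
ΔL = −20·log₁₀(5) = -13.98 dB.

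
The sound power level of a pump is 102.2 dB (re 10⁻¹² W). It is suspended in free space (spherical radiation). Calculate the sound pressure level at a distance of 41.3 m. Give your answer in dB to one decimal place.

58.9 dB

L_p = L_w − 10·log₁₀(4π·r²) with r = 41.3 m.
4π·r² = 2.143e+04 m², 10·log₁₀ of that is 43.311 dB.
L_p = 102.2 − 43.311 = 58.89 dB.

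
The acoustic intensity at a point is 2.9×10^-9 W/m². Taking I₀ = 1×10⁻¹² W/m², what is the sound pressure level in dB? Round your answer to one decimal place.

I/I₀ = 2.9×10^-9/10⁻¹² = 2.9×10^3, and L = 10·log₁₀(I/I₀).
L = 10·(0.4624 + 3) = 34.62 dB.

34.6 dB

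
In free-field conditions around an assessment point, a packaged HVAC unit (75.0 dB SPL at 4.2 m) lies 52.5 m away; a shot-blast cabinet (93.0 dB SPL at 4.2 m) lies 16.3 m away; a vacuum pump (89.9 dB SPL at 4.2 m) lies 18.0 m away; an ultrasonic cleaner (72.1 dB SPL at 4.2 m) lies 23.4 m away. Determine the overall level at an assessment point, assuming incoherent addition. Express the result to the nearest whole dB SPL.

Propagate each source to the receiver with L = L_ref − 20·log₁₀(r/r_ref), then add intensities.
packaged HVAC unit: 75.0 − 20·log₁₀(52.5/4.2) = 75.0 − 21.94 = 53.06 dB SPL.
shot-blast cabinet: 93.0 − 20·log₁₀(16.3/4.2) = 93.0 − 11.78 = 81.22 dB SPL.
vacuum pump: 89.9 − 20·log₁₀(18.0/4.2) = 89.9 − 12.64 = 77.26 dB SPL.
ultrasonic cleaner: 72.1 − 20·log₁₀(23.4/4.2) = 72.1 − 14.92 = 57.18 dB SPL.
Σ 10^(L/10) = 1.864e+08 → L_total = 10·log₁₀(1.864e+08) = 82.70 dB SPL.

83 dB SPL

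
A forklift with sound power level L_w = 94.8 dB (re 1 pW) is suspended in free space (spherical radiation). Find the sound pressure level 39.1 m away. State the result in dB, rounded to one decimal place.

52.0 dB

The power spreads over a sphere of area 4π·r², so L_p = L_w − 10·log₁₀(4π·r²).
4π·r² = 1.921e+04 m², 10·log₁₀ of that is 42.836 dB.
L_p = 94.8 − 42.836 = 51.96 dB.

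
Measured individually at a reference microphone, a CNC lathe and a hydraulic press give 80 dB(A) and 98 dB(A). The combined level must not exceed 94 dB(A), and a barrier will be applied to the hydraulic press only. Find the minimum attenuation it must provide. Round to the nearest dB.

4 dB

The untreated sources together contribute 10^(80/10) = 1.000e+08, i.e. 80.00 dB(A).
To meet 94 dB(A) overall, the treated hydraulic press may contribute at most 10^(94/10) − 1.000e+08 = 2.412e+09, i.e. 93.82 dB(A).
Required insertion loss = 98 − 93.82 = 4.18 dB.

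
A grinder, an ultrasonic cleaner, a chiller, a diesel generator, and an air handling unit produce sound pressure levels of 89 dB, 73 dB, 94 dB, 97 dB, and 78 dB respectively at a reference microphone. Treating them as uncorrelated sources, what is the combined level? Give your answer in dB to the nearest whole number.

Incoherent sources combine by intensity addition: L_total = 10·log₁₀(Σ 10^(L_i/10)).
Σ 10^(L/10) = 10^(89/10) + 10^(73/10) + 10^(94/10) + 10^(97/10) + 10^(78/10) = 8.401e+09.
L_total = 10·log₁₀(8.401e+09) = 99.24 dB.

99 dB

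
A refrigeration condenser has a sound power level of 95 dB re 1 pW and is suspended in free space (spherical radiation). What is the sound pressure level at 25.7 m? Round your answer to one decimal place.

L_p = L_w − 10·log₁₀(4π·r²) with r = 25.7 m.
4π·r² = 8300 m², 10·log₁₀ of that is 39.191 dB.
L_p = 95 − 39.191 = 55.81 dB.

55.8 dB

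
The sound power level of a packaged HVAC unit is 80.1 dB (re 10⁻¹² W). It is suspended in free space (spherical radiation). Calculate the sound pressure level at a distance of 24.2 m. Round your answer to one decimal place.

L_p = L_w − 10·log₁₀(4π·r²) with r = 24.2 m.
4π·r² = 7359 m², 10·log₁₀ of that is 38.668 dB.
L_p = 80.1 − 38.668 = 41.43 dB.

41.4 dB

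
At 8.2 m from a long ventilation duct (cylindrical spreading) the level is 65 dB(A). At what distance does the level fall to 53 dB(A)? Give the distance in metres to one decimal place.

130.0 m

Line-source spreading drops the level by 10·log₁₀(r₂/r₁); inverting, r₂/r₁ = 10^(ΔL/10).
r₂ = 8.2·10^((65−53)/10) = 8.2·10^(12.0/10) = 129.96 m.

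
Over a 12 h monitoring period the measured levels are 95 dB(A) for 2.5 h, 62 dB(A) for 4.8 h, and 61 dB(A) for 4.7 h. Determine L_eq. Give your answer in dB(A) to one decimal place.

88.2 dB(A)

L_eq = 10·log₁₀[(1/T)·Σ tᵢ·10^(Lᵢ/10)] with T = 12 h.
Σ tᵢ·10^(Lᵢ/10) = 2.5·10^(95/10) + 4.8·10^(62/10) + 4.7·10^(61/10) = 7.919e+09.
L_eq = 10·log₁₀(7.919e+09/12) = 88.20 dB(A).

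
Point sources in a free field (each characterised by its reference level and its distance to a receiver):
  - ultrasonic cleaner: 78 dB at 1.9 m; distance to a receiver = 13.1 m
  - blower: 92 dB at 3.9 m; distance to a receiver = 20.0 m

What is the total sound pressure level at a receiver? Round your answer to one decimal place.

Apply inverse-square spreading to bring every level to the receiver, then sum 10^(L/10).
ultrasonic cleaner: 78 − 20·log₁₀(13.1/1.9) = 78 − 16.77 = 61.23 dB.
blower: 92 − 20·log₁₀(20.0/3.9) = 92 − 14.20 = 77.80 dB.
Σ 10^(L/10) = 6.159e+07 → L_total = 10·log₁₀(6.159e+07) = 77.90 dB.

77.9 dB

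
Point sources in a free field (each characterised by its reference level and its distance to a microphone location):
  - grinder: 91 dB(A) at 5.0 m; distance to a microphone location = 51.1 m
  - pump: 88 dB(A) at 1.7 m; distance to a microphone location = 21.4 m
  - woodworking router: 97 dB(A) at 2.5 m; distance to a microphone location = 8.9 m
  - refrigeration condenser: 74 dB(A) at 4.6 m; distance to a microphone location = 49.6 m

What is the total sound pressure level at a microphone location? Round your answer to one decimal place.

Apply inverse-square spreading to bring every level to the receiver, then sum 10^(L/10).
grinder: 91 − 20·log₁₀(51.1/5.0) = 91 − 20.19 = 70.81 dB(A).
pump: 88 − 20·log₁₀(21.4/1.7) = 88 − 22.00 = 66.00 dB(A).
woodworking router: 97 − 20·log₁₀(8.9/2.5) = 97 − 11.03 = 85.97 dB(A).
refrigeration condenser: 74 − 20·log₁₀(49.6/4.6) = 74 − 20.65 = 53.35 dB(A).
Σ 10^(L/10) = 4.117e+08 → L_total = 10·log₁₀(4.117e+08) = 86.15 dB(A).

86.1 dB(A)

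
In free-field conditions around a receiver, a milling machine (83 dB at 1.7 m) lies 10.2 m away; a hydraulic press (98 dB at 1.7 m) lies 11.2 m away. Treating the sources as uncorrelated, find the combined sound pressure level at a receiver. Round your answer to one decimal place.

First find each source's level at the receiver (point-source: −20·log₁₀(r/r_ref)), then combine on an intensity basis.
milling machine: 83 − 20·log₁₀(10.2/1.7) = 83 − 15.56 = 67.44 dB.
hydraulic press: 98 − 20·log₁₀(11.2/1.7) = 98 − 16.38 = 81.62 dB.
Σ 10^(L/10) = 1.509e+08 → L_total = 10·log₁₀(1.509e+08) = 81.79 dB.

81.8 dB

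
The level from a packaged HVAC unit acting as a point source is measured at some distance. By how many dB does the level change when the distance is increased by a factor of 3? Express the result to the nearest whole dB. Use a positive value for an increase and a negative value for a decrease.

A point source loses 6 dB per doubling of distance; generally ΔL = −20·log₁₀(r₂/r₁).
ΔL = −20·log₁₀(3) = -9.54 dB.

-10 dB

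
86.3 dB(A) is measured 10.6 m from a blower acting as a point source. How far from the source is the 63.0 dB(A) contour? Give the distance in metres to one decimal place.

155.0 m

For a point source L₁ − L₂ = 20·log₁₀(r₂/r₁), so r₂ = r₁·10^((L₁−L₂)/20).
r₂ = 10.6·10^((86.3−63.0)/20) = 10.6·10^(23.3/20) = 154.99 m.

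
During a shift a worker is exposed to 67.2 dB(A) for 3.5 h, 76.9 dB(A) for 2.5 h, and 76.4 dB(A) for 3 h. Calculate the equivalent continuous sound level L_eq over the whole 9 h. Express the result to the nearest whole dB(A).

Weight each interval's intensity by its duration and average over T = 9 h:
Σ tᵢ·10^(Lᵢ/10) = 3.5·10^(67.2/10) + 2.5·10^(76.9/10) + 3·10^(76.4/10) = 2.718e+08.
L_eq = 10·log₁₀(2.718e+08/9) = 74.80 dB(A).

75 dB(A)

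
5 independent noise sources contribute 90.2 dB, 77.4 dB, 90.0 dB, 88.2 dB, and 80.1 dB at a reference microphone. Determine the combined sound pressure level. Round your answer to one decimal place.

For uncorrelated sources the intensities add, so convert each level to linear form, sum, and take 10·log₁₀ of the total.
Σ 10^(L/10) = 10^(90.2/10) + 10^(77.4/10) + 10^(90.0/10) + 10^(88.2/10) + 10^(80.1/10) = 2.865e+09.
L_total = 10·log₁₀(2.865e+09) = 94.57 dB.

94.6 dB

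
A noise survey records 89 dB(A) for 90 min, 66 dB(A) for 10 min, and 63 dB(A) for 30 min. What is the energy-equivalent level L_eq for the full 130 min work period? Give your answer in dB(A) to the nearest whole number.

87 dB(A)

The energy average is taken in the linear domain: L_eq = 10·log₁₀[(Σ tᵢ·10^(Lᵢ/10))/T], T = 130 min.
Σ tᵢ·10^(Lᵢ/10) = 90·10^(89/10) + 10·10^(66/10) + 30·10^(63/10) = 7.159e+10.
L_eq = 10·log₁₀(7.159e+10/130) = 87.41 dB(A).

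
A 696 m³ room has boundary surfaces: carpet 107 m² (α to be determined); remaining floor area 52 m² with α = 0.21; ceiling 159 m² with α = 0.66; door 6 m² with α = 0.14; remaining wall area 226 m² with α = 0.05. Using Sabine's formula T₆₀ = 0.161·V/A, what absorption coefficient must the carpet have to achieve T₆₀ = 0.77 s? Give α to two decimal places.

From T₆₀ = 0.161·V/A, the target T₆₀ = 0.77 s needs A = 0.161·696/0.77 = 145.53 m².
Absorption from the other surfaces = 52·0.21 + 159·0.66 + 6·0.14 + 226·0.05 = 128.00 m², so the carpet must supply 17.53 m² over 107 m².
α = 17.53/107 = 0.164.

0.16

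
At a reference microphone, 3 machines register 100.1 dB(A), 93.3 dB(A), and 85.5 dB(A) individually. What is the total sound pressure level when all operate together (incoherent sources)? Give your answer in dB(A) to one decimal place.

For uncorrelated sources the intensities add, so convert each level to linear form, sum, and take 10·log₁₀ of the total.
Σ 10^(L/10) = 10^(100.1/10) + 10^(93.3/10) + 10^(85.5/10) = 1.273e+10.
L_total = 10·log₁₀(1.273e+10) = 101.05 dB(A).

101.0 dB(A)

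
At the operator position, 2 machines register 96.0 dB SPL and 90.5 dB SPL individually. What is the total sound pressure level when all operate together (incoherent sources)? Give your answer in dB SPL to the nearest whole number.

For uncorrelated sources the intensities add, so convert each level to linear form, sum, and take 10·log₁₀ of the total.
Σ 10^(L/10) = 10^(96.0/10) + 10^(90.5/10) = 5.103e+09.
L_total = 10·log₁₀(5.103e+09) = 97.08 dB SPL.

97 dB SPL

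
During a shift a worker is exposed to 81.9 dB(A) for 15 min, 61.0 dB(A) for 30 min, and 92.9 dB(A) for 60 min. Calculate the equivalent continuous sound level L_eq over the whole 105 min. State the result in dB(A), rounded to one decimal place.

L_eq = 10·log₁₀[(1/T)·Σ tᵢ·10^(Lᵢ/10)] with T = 105 min.
Σ tᵢ·10^(Lᵢ/10) = 15·10^(81.9/10) + 30·10^(61.0/10) + 60·10^(92.9/10) = 1.194e+11.
L_eq = 10·log₁₀(1.194e+11/105) = 90.56 dB(A).

90.6 dB(A)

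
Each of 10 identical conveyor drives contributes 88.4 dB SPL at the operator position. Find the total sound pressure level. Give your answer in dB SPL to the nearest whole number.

98 dB SPL

L_total = L₁ + 10·log₁₀ N for N identical incoherent sources.
L_total = 88.4 + 10·log₁₀(10) = 88.4 + 10.000 = 98.40 dB SPL.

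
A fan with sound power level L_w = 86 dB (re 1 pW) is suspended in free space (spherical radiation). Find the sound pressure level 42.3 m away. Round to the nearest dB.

42 dB

L_p = L_w − 10·log₁₀(4π·r²) with r = 42.3 m.
4π·r² = 2.248e+04 m², 10·log₁₀ of that is 43.519 dB.
L_p = 86 − 43.519 = 42.48 dB.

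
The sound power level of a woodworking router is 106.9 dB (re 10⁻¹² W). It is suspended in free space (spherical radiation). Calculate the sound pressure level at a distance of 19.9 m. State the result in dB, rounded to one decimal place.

L_p = L_w − 10·log₁₀(4π·r²) with r = 19.9 m.
4π·r² = 4976 m², 10·log₁₀ of that is 36.969 dB.
L_p = 106.9 − 36.969 = 69.93 dB.

69.9 dB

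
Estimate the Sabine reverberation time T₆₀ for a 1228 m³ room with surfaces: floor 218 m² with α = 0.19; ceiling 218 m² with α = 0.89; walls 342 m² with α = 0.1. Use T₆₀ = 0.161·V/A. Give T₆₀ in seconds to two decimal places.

A = Σ Sᵢαᵢ = 218·0.19 + 218·0.89 + 342·0.1 = 269.64 m².
T₆₀ = 0.161 × 1228 / 269.64 = 0.733 s.

0.73 s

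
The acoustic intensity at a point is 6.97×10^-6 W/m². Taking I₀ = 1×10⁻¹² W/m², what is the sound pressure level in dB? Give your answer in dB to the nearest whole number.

L = 10·log₁₀(I/I₀) = 10·log₁₀(6.97×10^-6/10⁻¹²) = 10·log₁₀(6.97×10^6).
L = 10·(0.8432 + 6) = 68.43 dB.

68 dB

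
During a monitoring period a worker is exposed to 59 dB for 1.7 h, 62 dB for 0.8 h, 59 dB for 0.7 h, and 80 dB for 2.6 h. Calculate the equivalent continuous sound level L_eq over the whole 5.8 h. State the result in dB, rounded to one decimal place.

76.6 dB

L_eq = 10·log₁₀[(1/T)·Σ tᵢ·10^(Lᵢ/10)] with T = 5.8 h.
Σ tᵢ·10^(Lᵢ/10) = 1.7·10^(59/10) + 0.8·10^(62/10) + 0.7·10^(59/10) + 2.6·10^(80/10) = 2.632e+08.
L_eq = 10·log₁₀(2.632e+08/5.8) = 76.57 dB.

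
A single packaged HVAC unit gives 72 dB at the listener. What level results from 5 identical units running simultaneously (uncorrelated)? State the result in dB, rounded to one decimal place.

L_total = L₁ + 10·log₁₀ N for N identical incoherent sources.
L_total = 72 + 10·log₁₀(5) = 72 + 6.990 = 78.99 dB.

79.0 dB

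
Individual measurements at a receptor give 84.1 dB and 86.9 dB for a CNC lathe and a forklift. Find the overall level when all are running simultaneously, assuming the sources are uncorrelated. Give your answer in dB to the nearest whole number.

89 dB

Incoherent sources combine by intensity addition: L_total = 10·log₁₀(Σ 10^(L_i/10)).
Σ 10^(L/10) = 10^(84.1/10) + 10^(86.9/10) = 7.468e+08.
L_total = 10·log₁₀(7.468e+08) = 88.73 dB.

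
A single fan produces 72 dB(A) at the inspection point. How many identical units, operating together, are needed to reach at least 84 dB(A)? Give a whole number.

16

N identical sources give L₁ + 10·log₁₀ N, so require 10·log₁₀ N ≥ 84 − 72 = 12.0 dB.
N ≥ 10^(12.0/10) = 15.849, so N = 16.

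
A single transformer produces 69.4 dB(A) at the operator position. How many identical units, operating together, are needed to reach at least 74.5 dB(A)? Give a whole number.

4

N identical sources give L₁ + 10·log₁₀ N, so require 10·log₁₀ N ≥ 74.5 − 69.4 = 5.1 dB.
N ≥ 10^(5.1/10) = 3.236, so N = 4.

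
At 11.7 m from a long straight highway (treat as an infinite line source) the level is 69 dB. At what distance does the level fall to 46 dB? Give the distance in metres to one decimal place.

2334.5 m

For a line source L₁ − L₂ = 10·log₁₀(r₂/r₁), so r₂ = r₁·10^((L₁−L₂)/10).
r₂ = 11.7·10^((69−46)/10) = 11.7·10^(23.0/10) = 2334.46 m.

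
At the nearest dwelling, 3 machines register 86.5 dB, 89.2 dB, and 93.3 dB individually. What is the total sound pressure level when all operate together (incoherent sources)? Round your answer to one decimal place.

For uncorrelated sources the intensities add, so convert each level to linear form, sum, and take 10·log₁₀ of the total.
Σ 10^(L/10) = 10^(86.5/10) + 10^(89.2/10) + 10^(93.3/10) = 3.416e+09.
L_total = 10·log₁₀(3.416e+09) = 95.34 dB.

95.3 dB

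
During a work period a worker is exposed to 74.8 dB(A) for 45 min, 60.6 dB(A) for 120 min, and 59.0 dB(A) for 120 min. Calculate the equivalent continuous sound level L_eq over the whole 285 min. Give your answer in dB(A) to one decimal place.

67.5 dB(A)

The energy average is taken in the linear domain: L_eq = 10·log₁₀[(Σ tᵢ·10^(Lᵢ/10))/T], T = 285 min.
Σ tᵢ·10^(Lᵢ/10) = 45·10^(74.8/10) + 120·10^(60.6/10) + 120·10^(59.0/10) = 1.592e+09.
L_eq = 10·log₁₀(1.592e+09/285) = 67.47 dB(A).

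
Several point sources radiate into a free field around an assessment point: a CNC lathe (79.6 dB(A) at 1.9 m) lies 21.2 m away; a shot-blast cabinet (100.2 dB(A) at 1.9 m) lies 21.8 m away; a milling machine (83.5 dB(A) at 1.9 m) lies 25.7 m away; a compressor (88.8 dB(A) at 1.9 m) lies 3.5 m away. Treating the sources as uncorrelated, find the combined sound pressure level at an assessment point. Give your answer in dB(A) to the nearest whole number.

Apply inverse-square spreading to bring every level to the receiver, then sum 10^(L/10).
CNC lathe: 79.6 − 20·log₁₀(21.2/1.9) = 79.6 − 20.95 = 58.65 dB(A).
shot-blast cabinet: 100.2 − 20·log₁₀(21.8/1.9) = 100.2 − 21.19 = 79.01 dB(A).
milling machine: 83.5 − 20·log₁₀(25.7/1.9) = 83.5 − 22.62 = 60.88 dB(A).
compressor: 88.8 − 20·log₁₀(3.5/1.9) = 88.8 − 5.31 = 83.49 dB(A).
Σ 10^(L/10) = 3.050e+08 → L_total = 10·log₁₀(3.050e+08) = 84.84 dB(A).

85 dB(A)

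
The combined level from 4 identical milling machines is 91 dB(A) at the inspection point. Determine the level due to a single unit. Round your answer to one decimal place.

For N identical incoherent sources L_total = L₁ + 10·log₁₀ N, so L₁ = 91 − 10·log₁₀(4) = 91 − 6.021.

85.0 dB(A)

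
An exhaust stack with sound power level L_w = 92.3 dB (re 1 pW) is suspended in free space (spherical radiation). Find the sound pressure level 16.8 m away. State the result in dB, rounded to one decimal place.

Free-field spherical radiation: L_p = L_w − 10·log₁₀(4π·r²), r = 16.8 m.
4π·r² = 3547 m², 10·log₁₀ of that is 35.498 dB.
L_p = 92.3 − 35.498 = 56.80 dB.

56.8 dB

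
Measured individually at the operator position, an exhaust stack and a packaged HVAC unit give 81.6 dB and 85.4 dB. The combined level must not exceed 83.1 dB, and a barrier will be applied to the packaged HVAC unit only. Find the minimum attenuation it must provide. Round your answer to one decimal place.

Everything except the packaged HVAC unit sums to 10^(81.6/10) = 1.445e+08 in linear terms, 81.60 dB.
The limit corresponds to 10^(83.1/10) = 2.042e+08; subtracting the fixed part leaves 5.963e+07 for the packaged HVAC unit, i.e. 77.75 dB.
Required insertion loss = 85.4 − 77.75 = 7.65 dB.

7.6 dB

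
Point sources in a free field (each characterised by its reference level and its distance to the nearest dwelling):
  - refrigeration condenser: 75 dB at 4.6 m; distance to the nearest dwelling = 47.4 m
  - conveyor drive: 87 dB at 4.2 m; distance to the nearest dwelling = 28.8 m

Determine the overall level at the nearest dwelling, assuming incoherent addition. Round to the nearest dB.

First find each source's level at the receiver (point-source: −20·log₁₀(r/r_ref)), then combine on an intensity basis.
refrigeration condenser: 75 − 20·log₁₀(47.4/4.6) = 75 − 20.26 = 54.74 dB.
conveyor drive: 87 − 20·log₁₀(28.8/4.2) = 87 − 16.72 = 70.28 dB.
Σ 10^(L/10) = 1.096e+07 → L_total = 10·log₁₀(1.096e+07) = 70.40 dB.

70 dB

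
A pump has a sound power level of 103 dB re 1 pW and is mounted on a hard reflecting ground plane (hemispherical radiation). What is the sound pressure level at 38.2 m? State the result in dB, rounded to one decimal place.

The power spreads over a hemisphere of area 2π·r², so L_p = L_w − 10·log₁₀(2π·r²).
2π·r² = 9169 m², 10·log₁₀ of that is 39.623 dB.
L_p = 103 − 39.623 = 63.38 dB.

63.4 dB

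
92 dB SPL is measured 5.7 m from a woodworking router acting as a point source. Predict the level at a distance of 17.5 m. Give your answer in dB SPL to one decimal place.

82.3 dB SPL

Spherical spreading from a point source gives a 20·log₁₀(r₂/r₁) drop.
L₂ = 92 − 20·log₁₀(17.5/5.7) = 92 − 9.743 = 82.26 dB SPL.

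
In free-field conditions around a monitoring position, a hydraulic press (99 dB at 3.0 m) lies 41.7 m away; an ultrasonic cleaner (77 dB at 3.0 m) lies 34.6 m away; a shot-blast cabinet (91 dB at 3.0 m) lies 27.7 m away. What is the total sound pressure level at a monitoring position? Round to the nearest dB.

Apply inverse-square spreading to bring every level to the receiver, then sum 10^(L/10).
hydraulic press: 99 − 20·log₁₀(41.7/3.0) = 99 − 22.86 = 76.14 dB.
ultrasonic cleaner: 77 − 20·log₁₀(34.6/3.0) = 77 − 21.24 = 55.76 dB.
shot-blast cabinet: 91 − 20·log₁₀(27.7/3.0) = 91 − 19.31 = 71.69 dB.
Σ 10^(L/10) = 5.626e+07 → L_total = 10·log₁₀(5.626e+07) = 77.50 dB.

78 dB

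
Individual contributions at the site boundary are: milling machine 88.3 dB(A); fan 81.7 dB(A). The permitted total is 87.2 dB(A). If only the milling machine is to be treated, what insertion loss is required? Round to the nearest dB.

3 dB

Everything except the milling machine sums to 10^(81.7/10) = 1.479e+08 in linear terms, 81.70 dB(A).
The limit corresponds to 10^(87.2/10) = 5.248e+08; subtracting the fixed part leaves 3.769e+08 for the milling machine, i.e. 85.76 dB(A).
So the milling machine must be reduced from 88.3 to 85.76 dB(A): IL = 2.54 dB.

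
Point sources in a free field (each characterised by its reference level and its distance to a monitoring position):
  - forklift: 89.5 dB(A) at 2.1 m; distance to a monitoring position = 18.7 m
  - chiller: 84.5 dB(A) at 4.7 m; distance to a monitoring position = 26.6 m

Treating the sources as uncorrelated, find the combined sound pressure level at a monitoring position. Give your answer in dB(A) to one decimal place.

First find each source's level at the receiver (point-source: −20·log₁₀(r/r_ref)), then combine on an intensity basis.
forklift: 89.5 − 20·log₁₀(18.7/2.1) = 89.5 − 18.99 = 70.51 dB(A).
chiller: 84.5 − 20·log₁₀(26.6/4.7) = 84.5 − 15.06 = 69.44 dB(A).
Σ 10^(L/10) = 2.004e+07 → L_total = 10·log₁₀(2.004e+07) = 73.02 dB(A).

73.0 dB(A)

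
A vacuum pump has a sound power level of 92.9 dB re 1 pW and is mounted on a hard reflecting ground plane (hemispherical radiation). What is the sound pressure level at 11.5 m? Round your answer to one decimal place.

63.7 dB

Free-field hemispherical radiation: L_p = L_w − 10·log₁₀(2π·r²), r = 11.5 m.
2π·r² = 831 m², 10·log₁₀ of that is 29.196 dB.
L_p = 92.9 − 29.196 = 63.70 dB.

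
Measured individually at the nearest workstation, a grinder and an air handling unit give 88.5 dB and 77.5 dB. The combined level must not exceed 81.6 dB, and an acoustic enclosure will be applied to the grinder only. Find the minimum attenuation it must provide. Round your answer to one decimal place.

9.0 dB

Everything except the grinder sums to 10^(77.5/10) = 5.623e+07 in linear terms, 77.50 dB.
The limit corresponds to 10^(81.6/10) = 1.445e+08; subtracting the fixed part leaves 8.831e+07 for the grinder, i.e. 79.46 dB.
Required insertion loss = 88.5 − 79.46 = 9.04 dB.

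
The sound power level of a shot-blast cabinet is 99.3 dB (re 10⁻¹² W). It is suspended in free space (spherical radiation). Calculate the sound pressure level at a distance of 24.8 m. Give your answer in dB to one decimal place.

60.4 dB

The power spreads over a sphere of area 4π·r², so L_p = L_w − 10·log₁₀(4π·r²).
4π·r² = 7729 m², 10·log₁₀ of that is 38.881 dB.
L_p = 99.3 − 38.881 = 60.42 dB.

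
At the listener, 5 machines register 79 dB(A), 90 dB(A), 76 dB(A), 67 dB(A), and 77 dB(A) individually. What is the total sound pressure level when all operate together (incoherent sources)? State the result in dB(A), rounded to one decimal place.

For uncorrelated sources the intensities add, so convert each level to linear form, sum, and take 10·log₁₀ of the total.
Σ 10^(L/10) = 10^(79/10) + 10^(90/10) + 10^(76/10) + 10^(67/10) + 10^(77/10) = 1.174e+09.
L_total = 10·log₁₀(1.174e+09) = 90.70 dB(A).

90.7 dB(A)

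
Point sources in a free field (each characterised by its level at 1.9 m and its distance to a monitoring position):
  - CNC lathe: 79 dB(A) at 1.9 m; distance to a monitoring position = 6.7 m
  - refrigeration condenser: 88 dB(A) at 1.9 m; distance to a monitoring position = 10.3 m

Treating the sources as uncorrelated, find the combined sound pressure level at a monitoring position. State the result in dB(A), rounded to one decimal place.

First find each source's level at the receiver (point-source: −20·log₁₀(r/r_ref)), then combine on an intensity basis.
CNC lathe: 79 − 20·log₁₀(6.7/1.9) = 79 − 10.95 = 68.05 dB(A).
refrigeration condenser: 88 − 20·log₁₀(10.3/1.9) = 88 − 14.68 = 73.32 dB(A).
Σ 10^(L/10) = 2.786e+07 → L_total = 10·log₁₀(2.786e+07) = 74.45 dB(A).

74.4 dB(A)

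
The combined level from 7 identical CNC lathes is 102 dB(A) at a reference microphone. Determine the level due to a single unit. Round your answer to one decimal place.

93.5 dB(A)

Dividing the total intensity by 7 lowers the level by 10·log₁₀ 7 = 8.451 dB: L₁ = 102 − 8.451.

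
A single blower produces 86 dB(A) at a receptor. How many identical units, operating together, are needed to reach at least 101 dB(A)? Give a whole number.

N identical sources give L₁ + 10·log₁₀ N, so require 10·log₁₀ N ≥ 101 − 86 = 15.0 dB.
N ≥ 10^(15.0/10) = 31.623, so N = 32.

32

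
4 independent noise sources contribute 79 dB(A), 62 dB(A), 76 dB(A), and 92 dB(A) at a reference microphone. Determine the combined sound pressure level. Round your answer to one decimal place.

92.3 dB(A)

Incoherent sources combine by intensity addition: L_total = 10·log₁₀(Σ 10^(L_i/10)).
Σ 10^(L/10) = 10^(79/10) + 10^(62/10) + 10^(76/10) + 10^(92/10) = 1.706e+09.
L_total = 10·log₁₀(1.706e+09) = 92.32 dB(A).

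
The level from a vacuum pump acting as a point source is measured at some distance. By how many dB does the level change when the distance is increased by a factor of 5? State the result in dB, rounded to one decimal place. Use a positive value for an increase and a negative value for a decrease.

Point-source spreading: ΔL = −20·log₁₀(r₂/r₁).
ΔL = −20·log₁₀(5) = -13.98 dB.

-14.0 dB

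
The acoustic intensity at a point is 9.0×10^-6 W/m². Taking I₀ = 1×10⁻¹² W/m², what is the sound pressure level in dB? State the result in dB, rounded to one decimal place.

69.5 dB

I/I₀ = 9.0×10^-6/10⁻¹² = 9.0×10^6, and L = 10·log₁₀(I/I₀).
L = 10·(0.9542 + 6) = 69.54 dB.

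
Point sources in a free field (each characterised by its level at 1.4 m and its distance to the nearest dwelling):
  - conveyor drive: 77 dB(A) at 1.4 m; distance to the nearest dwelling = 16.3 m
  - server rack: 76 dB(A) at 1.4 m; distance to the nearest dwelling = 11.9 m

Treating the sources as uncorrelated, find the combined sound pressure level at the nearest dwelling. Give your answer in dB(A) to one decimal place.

59.6 dB(A)

Apply inverse-square spreading to bring every level to the receiver, then sum 10^(L/10).
conveyor drive: 77 − 20·log₁₀(16.3/1.4) = 77 − 21.32 = 55.68 dB(A).
server rack: 76 − 20·log₁₀(11.9/1.4) = 76 − 18.59 = 57.41 dB(A).
Σ 10^(L/10) = 9.207e+05 → L_total = 10·log₁₀(9.207e+05) = 59.64 dB(A).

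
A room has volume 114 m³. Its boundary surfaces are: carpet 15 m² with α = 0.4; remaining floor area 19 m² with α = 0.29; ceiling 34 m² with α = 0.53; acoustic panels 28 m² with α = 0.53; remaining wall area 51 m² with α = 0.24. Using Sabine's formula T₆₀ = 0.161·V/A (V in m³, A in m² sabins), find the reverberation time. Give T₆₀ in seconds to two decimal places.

Summing Sᵢαᵢ: 15·0.4 + 19·0.29 + 34·0.53 + 28·0.53 + 51·0.24 = 56.61 m².
T₆₀ = 0.161·V/A = 0.161·114/56.61 = 0.324 s.

0.32 s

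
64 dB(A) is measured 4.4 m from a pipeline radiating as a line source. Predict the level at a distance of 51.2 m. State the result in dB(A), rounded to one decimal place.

For a line source, L₂ = L₁ − 10·log₁₀(r₂/r₁).
L₂ = 64 − 10·log₁₀(51.2/4.4) = 64 − 10.658 = 53.34 dB(A).

53.3 dB(A)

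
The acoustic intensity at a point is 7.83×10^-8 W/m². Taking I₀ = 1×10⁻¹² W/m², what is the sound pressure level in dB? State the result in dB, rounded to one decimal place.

48.9 dB

L = 10·log₁₀(I/I₀) = 10·log₁₀(7.83×10^-8/10⁻¹²) = 10·log₁₀(7.83×10^4).
L = 10·(0.8938 + 4) = 48.94 dB.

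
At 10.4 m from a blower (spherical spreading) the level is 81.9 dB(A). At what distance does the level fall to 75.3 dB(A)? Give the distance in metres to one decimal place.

The 6.6 dB drop corresponds to a distance ratio of 10^(6.6/20) for a point source.
r₂ = 10.4·10^((81.9−75.3)/20) = 10.4·10^(6.6/20) = 22.23 m.

22.2 m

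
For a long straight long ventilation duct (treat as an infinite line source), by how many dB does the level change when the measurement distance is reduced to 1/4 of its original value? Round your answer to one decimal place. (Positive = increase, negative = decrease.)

A line source loses 3 dB per doubling of distance; generally ΔL = −10·log₁₀(r₂/r₁).
ΔL = −10·log₁₀(0.25) = +6.02 dB.

+6.0 dB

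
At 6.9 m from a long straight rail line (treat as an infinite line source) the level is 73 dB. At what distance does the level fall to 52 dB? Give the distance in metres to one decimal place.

The 21.0 dB drop corresponds to a distance ratio of 10^(21.0/10) for a line source.
r₂ = 6.9·10^((73−52)/10) = 6.9·10^(21.0/10) = 868.66 m.

868.7 m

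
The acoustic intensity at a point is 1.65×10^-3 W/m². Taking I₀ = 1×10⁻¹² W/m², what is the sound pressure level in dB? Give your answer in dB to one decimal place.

92.2 dB

L = 10·log₁₀(I/I₀) = 10·log₁₀(1.65×10^-3/10⁻¹²) = 10·log₁₀(1.65×10^9).
L = 10·(0.2175 + 9) = 92.17 dB.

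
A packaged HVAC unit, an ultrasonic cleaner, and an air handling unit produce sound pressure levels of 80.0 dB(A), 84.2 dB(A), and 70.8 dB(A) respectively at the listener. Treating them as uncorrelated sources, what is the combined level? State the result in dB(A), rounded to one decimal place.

85.7 dB(A)

Incoherent sources combine by intensity addition: L_total = 10·log₁₀(Σ 10^(L_i/10)).
Σ 10^(L/10) = 10^(80.0/10) + 10^(84.2/10) + 10^(70.8/10) = 3.750e+08.
L_total = 10·log₁₀(3.750e+08) = 85.74 dB(A).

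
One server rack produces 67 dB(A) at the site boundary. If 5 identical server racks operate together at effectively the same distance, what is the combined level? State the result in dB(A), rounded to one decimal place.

With 5 equal, uncorrelated contributions the intensity is 5× that of one unit, giving a rise of 10·log₁₀ 5.
L_total = 67 + 10·log₁₀(5) = 67 + 6.990 = 73.99 dB(A).

74.0 dB(A)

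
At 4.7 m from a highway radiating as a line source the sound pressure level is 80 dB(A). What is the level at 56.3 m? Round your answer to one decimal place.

Line-source attenuation: ΔL = 10·log₁₀(r₂/r₁) = 10·log₁₀(56.3/4.7) = 10.784 dB.
L₂ = 80 − 10·log₁₀(56.3/4.7) = 80 − 10.784 = 69.22 dB(A).

69.2 dB(A)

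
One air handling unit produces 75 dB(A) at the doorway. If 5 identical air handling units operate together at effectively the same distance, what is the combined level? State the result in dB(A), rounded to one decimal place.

With 5 equal, uncorrelated contributions the intensity is 5× that of one unit, giving a rise of 10·log₁₀ 5.
L_total = 75 + 10·log₁₀(5) = 75 + 6.990 = 81.99 dB(A).

82.0 dB(A)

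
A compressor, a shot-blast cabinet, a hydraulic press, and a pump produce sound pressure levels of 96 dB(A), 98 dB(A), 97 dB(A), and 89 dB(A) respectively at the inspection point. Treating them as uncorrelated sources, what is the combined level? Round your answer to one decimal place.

For uncorrelated sources the intensities add, so convert each level to linear form, sum, and take 10·log₁₀ of the total.
Σ 10^(L/10) = 10^(96/10) + 10^(98/10) + 10^(97/10) + 10^(89/10) = 1.610e+10.
L_total = 10·log₁₀(1.610e+10) = 102.07 dB(A).

102.1 dB(A)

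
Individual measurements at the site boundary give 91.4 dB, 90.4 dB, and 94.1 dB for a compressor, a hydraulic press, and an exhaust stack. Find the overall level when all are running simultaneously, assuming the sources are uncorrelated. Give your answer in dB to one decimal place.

Incoherent sources combine by intensity addition: L_total = 10·log₁₀(Σ 10^(L_i/10)).
Σ 10^(L/10) = 10^(91.4/10) + 10^(90.4/10) + 10^(94.1/10) = 5.047e+09.
L_total = 10·log₁₀(5.047e+09) = 97.03 dB.

97.0 dB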